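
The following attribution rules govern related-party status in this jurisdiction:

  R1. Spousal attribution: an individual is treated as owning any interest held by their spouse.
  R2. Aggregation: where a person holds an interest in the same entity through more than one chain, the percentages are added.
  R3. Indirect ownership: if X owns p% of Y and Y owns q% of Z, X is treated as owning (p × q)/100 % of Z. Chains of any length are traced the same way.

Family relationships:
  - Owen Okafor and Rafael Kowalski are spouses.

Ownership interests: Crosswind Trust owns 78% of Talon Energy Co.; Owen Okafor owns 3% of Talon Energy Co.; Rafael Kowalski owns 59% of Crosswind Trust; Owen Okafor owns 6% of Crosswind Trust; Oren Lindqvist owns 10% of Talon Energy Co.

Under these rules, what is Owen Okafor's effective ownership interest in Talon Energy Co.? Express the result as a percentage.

By spousal attribution (R1), Owen Okafor is treated as also owning Rafael Kowalski's interest in Crosswind Trust, giving 6% + 59% = 65%.
Chain via Crosswind Trust (R3): 65% × 78% = 50.7% of Talon Energy Co.
Direct interest in Talon Energy Co: 3%.
Aggregating (R2): 50.7% + 3% = 53.7%.

53.7%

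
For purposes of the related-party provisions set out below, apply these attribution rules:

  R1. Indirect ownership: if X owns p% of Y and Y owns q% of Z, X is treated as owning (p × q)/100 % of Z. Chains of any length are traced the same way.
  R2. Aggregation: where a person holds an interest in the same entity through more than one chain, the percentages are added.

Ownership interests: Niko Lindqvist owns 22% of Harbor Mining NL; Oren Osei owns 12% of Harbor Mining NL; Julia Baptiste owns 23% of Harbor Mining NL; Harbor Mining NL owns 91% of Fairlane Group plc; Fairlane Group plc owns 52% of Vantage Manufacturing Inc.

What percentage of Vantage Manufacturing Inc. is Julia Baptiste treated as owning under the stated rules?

Chain via Harbor Mining NL → Fairlane Group plc (R1): 23% × 91% × 52% = 10.8836% of Vantage Manufacturing Inc.

10.8836%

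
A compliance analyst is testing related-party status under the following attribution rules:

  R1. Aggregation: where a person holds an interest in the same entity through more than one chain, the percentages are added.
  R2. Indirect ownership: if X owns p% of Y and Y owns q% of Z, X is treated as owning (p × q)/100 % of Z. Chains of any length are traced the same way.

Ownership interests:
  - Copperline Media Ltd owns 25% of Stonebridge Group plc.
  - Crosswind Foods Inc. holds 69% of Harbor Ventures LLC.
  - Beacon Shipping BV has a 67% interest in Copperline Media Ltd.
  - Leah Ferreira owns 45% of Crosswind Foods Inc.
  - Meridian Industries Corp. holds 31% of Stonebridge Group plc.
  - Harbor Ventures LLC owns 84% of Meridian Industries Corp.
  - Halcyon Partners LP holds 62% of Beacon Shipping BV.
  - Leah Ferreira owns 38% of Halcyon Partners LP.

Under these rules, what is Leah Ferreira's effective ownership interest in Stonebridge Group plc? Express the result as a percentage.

Chain via Crosswind Foods Inc. → Harbor Ventures LLC → Meridian Industries Corp. (R2): 45% × 69% × 84% × 31% = 8.08542% of Stonebridge Group plc.
Chain via Halcyon Partners LP → Beacon Shipping BV → Copperline Media Ltd (R2): 38% × 62% × 67% × 25% = 3.9463% of Stonebridge Group plc.
Aggregating (R1): 8.08542% + 3.9463% = 12.03172%.

12.03172%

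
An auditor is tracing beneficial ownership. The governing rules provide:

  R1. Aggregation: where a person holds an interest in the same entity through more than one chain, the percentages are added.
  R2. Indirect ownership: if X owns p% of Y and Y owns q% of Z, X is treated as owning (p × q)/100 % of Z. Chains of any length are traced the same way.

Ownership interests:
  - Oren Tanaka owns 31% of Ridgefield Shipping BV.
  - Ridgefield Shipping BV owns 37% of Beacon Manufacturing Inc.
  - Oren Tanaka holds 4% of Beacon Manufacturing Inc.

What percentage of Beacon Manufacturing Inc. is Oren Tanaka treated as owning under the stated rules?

Chain via Ridgefield Shipping BV (R2): 31% × 37% = 11.47% of Beacon Manufacturing Inc.
Direct interest in Beacon Manufacturing Inc: 4%.
Aggregating (R1): 11.47% + 4% = 15.47%.

15.47%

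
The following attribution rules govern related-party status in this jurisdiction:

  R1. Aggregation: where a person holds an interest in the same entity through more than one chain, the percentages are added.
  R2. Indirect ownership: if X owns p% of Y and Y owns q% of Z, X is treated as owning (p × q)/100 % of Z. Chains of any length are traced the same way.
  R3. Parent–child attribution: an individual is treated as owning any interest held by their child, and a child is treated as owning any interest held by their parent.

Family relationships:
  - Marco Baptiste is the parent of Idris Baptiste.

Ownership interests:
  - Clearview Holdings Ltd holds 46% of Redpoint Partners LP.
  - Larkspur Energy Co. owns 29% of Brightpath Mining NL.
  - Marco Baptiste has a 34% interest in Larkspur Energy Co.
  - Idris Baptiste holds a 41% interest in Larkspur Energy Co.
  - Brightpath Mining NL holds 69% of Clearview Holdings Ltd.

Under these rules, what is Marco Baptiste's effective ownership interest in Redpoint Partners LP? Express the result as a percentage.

By parent–child attribution (R3), Marco Baptiste is treated as also owning Idris Baptiste's interest in Larkspur Energy Co, giving 34% + 41% = 75%.
Chain via Larkspur Energy Co. → Brightpath Mining NL → Clearview Holdings Ltd (R2): 75% × 29% × 69% × 46% = 6.90345% of Redpoint Partners LP.

6.90345%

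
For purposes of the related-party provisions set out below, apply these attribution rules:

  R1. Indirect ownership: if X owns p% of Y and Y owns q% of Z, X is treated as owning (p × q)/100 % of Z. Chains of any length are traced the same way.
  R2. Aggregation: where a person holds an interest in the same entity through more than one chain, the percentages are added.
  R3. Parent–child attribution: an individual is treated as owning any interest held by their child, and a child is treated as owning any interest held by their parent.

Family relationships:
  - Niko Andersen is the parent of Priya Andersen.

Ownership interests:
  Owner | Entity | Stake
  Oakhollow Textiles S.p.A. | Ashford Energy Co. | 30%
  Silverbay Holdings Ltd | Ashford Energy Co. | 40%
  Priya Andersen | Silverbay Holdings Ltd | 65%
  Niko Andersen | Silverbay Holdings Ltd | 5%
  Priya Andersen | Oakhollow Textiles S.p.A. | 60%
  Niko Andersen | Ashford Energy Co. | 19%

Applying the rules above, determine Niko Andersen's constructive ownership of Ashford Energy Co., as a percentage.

65%

By parent–child attribution (R3), Niko Andersen is treated as also owning Priya Andersen's interest in Silverbay Holdings Ltd, giving 5% + 65% = 70%.
By parent–child attribution (R3), Niko Andersen is treated as owning Priya Andersen's 60% interest in Oakhollow Textiles S.p.A.
Chain via Silverbay Holdings Ltd (R1): 70% × 40% = 28% of Ashford Energy Co.
Direct interest in Ashford Energy Co: 19%.
Chain via Oakhollow Textiles S.p.A. (R1): 60% × 30% = 18% of Ashford Energy Co.
Aggregating (R2): 28% + 19% + 18% = 65%.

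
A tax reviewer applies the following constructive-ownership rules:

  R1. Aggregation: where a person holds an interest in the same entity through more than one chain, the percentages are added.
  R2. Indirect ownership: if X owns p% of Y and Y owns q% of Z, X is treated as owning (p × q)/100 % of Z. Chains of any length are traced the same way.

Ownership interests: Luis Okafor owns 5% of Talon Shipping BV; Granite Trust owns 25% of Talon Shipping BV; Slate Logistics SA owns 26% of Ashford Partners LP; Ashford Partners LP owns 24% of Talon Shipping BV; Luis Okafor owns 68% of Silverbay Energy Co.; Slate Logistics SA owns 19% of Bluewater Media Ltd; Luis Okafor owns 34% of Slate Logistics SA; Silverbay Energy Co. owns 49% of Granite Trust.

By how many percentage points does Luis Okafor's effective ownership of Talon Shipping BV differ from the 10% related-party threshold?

5.4516

Chain via Silverbay Energy Co. → Granite Trust (R2): 68% × 49% × 25% = 8.33% of Talon Shipping BV.
Chain via Slate Logistics SA → Ashford Partners LP (R2): 34% × 26% × 24% = 2.1216% of Talon Shipping BV.
Direct interest in Talon Shipping BV: 5%.
Aggregating (R1): 8.33% + 2.1216% + 5% = 15.4516%.
15.4516% exceeds the 10% threshold by 5.4516 percentage points.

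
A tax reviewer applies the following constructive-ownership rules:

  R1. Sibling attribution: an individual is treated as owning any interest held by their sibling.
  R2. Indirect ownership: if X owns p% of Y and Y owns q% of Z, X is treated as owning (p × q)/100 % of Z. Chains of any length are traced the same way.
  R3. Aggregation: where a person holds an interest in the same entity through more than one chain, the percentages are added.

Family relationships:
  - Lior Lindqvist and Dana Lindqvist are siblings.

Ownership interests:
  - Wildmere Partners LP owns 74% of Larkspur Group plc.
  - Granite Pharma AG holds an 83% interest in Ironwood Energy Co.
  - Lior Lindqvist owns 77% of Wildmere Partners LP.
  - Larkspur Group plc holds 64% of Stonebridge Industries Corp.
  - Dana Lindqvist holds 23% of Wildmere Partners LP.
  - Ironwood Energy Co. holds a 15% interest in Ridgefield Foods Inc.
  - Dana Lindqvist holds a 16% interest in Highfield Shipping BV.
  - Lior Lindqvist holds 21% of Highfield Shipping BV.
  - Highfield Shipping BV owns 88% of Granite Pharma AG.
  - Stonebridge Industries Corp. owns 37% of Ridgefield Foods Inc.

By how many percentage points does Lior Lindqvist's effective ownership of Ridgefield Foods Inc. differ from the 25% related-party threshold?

By sibling attribution (R1), Lior Lindqvist is treated as also owning Dana Lindqvist's interest in Wildmere Partners LP, giving 77% + 23% = 100%.
By sibling attribution (R1), Lior Lindqvist is treated as also owning Dana Lindqvist's interest in Highfield Shipping BV, giving 21% + 16% = 37%.
Chain via Wildmere Partners LP → Larkspur Group plc → Stonebridge Industries Corp. (R2): 100% × 74% × 64% × 37% = 17.5232% of Ridgefield Foods Inc.
Chain via Highfield Shipping BV → Granite Pharma AG → Ironwood Energy Co. (R2): 37% × 88% × 83% × 15% = 4.05372% of Ridgefield Foods Inc.
Aggregating (R3): 17.5232% + 4.05372% = 21.57692%.
21.57692% falls short of the 25% threshold by 3.42308 percentage points.

3.42308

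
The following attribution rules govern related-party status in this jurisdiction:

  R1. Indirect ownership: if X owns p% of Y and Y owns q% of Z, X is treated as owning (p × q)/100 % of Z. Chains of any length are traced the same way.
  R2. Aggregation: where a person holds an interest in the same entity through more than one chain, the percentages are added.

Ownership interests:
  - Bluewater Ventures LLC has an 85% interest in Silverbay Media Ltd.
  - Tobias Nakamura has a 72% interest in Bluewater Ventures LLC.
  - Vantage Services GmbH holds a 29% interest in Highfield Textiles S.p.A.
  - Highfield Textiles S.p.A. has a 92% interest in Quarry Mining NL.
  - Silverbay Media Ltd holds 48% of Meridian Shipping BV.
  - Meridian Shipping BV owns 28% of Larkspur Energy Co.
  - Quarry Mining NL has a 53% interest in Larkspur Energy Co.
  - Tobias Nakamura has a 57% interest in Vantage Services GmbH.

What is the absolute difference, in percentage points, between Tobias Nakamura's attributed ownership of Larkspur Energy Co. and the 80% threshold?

Chain via Bluewater Ventures LLC → Silverbay Media Ltd → Meridian Shipping BV (R1): 72% × 85% × 48% × 28% = 8.22528% of Larkspur Energy Co.
Chain via Vantage Services GmbH → Highfield Textiles S.p.A. → Quarry Mining NL (R1): 57% × 29% × 92% × 53% = 8.060028% of Larkspur Energy Co.
Aggregating (R2): 8.22528% + 8.060028% = 16.285308%.
16.285308% falls short of the 80% threshold by 63.714692 percentage points.

63.714692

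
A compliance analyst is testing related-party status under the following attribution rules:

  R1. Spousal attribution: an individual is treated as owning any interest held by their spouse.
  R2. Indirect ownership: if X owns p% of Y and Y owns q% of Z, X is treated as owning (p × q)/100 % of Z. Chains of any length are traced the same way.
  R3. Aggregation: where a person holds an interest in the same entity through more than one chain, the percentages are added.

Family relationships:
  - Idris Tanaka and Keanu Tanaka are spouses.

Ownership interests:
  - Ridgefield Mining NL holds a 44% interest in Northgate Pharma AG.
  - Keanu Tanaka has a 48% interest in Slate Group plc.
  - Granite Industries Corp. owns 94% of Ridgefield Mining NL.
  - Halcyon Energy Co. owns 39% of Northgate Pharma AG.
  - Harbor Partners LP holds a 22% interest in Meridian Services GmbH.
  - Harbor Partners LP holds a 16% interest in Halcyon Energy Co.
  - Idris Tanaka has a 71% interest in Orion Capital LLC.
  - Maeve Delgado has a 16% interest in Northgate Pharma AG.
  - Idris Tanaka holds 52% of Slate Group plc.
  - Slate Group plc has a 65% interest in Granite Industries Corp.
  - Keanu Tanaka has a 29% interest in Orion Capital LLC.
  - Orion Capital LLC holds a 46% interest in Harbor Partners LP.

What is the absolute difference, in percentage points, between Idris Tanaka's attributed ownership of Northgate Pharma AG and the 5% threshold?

By spousal attribution (R1), Idris Tanaka is treated as also owning Keanu Tanaka's interest in Orion Capital LLC, giving 71% + 29% = 100%.
By spousal attribution (R1), Idris Tanaka is treated as also owning Keanu Tanaka's interest in Slate Group plc, giving 52% + 48% = 100%.
Chain via Orion Capital LLC → Harbor Partners LP → Halcyon Energy Co. (R2): 100% × 46% × 16% × 39% = 2.8704% of Northgate Pharma AG.
Chain via Slate Group plc → Granite Industries Corp. → Ridgefield Mining NL (R2): 100% × 65% × 94% × 44% = 26.884% of Northgate Pharma AG.
Aggregating (R3): 2.8704% + 26.884% = 29.7544%.
29.7544% exceeds the 5% threshold by 24.7544 percentage points.

24.7544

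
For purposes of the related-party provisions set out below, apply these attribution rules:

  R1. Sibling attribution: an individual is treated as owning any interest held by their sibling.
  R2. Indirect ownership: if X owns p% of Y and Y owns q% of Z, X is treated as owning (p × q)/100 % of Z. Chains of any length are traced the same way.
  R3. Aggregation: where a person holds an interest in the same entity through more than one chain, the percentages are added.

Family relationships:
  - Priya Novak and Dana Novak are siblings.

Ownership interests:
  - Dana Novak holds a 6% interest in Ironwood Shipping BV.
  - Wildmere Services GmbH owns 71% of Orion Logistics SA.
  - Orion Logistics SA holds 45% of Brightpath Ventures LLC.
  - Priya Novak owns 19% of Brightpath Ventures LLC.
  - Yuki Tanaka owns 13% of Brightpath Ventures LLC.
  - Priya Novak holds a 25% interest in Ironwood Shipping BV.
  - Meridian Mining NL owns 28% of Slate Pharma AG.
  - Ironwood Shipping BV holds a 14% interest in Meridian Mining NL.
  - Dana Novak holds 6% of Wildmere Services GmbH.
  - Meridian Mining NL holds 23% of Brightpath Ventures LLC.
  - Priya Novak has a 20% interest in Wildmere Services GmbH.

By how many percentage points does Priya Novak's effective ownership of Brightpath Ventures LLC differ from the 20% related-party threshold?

8.3052

By sibling attribution (R1), Priya Novak is treated as also owning Dana Novak's interest in Wildmere Services GmbH, giving 20% + 6% = 26%.
By sibling attribution (R1), Priya Novak is treated as also owning Dana Novak's interest in Ironwood Shipping BV, giving 25% + 6% = 31%.
Chain via Wildmere Services GmbH → Orion Logistics SA (R2): 26% × 71% × 45% = 8.307% of Brightpath Ventures LLC.
Chain via Ironwood Shipping BV → Meridian Mining NL (R2): 31% × 14% × 23% = 0.9982% of Brightpath Ventures LLC.
Direct interest in Brightpath Ventures LLC: 19%.
Aggregating (R3): 8.307% + 0.9982% + 19% = 28.3052%.
28.3052% exceeds the 20% threshold by 8.3052 percentage points.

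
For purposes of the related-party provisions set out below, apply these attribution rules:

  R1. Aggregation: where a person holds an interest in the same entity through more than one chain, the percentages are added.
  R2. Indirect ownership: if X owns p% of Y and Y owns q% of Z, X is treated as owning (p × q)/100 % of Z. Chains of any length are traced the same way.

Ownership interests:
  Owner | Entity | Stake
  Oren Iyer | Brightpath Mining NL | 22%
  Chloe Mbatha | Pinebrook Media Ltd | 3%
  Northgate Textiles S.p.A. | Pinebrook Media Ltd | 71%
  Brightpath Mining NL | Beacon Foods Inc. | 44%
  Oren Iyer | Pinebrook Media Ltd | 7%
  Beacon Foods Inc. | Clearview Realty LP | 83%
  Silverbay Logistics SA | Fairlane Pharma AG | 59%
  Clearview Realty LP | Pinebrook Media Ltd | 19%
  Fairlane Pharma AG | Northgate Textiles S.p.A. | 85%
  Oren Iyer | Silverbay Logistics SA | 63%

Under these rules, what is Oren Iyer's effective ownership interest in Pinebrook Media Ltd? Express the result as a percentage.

Chain via Brightpath Mining NL → Beacon Foods Inc. → Clearview Realty LP (R2): 22% × 44% × 83% × 19% = 1.526536% of Pinebrook Media Ltd.
Chain via Silverbay Logistics SA → Fairlane Pharma AG → Northgate Textiles S.p.A. (R2): 63% × 59% × 85% × 71% = 22.432095% of Pinebrook Media Ltd.
Direct interest in Pinebrook Media Ltd: 7%.
Aggregating (R1): 1.526536% + 22.432095% + 7% = 30.958631%.

30.958631%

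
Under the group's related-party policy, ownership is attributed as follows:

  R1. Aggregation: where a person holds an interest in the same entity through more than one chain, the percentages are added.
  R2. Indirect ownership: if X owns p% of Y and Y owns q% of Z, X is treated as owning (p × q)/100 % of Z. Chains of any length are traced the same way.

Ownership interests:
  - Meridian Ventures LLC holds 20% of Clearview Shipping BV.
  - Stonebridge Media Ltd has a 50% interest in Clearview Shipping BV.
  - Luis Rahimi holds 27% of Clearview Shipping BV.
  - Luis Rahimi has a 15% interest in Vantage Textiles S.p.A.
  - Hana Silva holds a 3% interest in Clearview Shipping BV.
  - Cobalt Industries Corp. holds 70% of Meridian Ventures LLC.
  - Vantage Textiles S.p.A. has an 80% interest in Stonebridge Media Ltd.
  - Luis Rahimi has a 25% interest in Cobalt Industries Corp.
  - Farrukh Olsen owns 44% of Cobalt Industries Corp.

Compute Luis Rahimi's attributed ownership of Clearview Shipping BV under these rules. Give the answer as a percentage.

Chain via Vantage Textiles S.p.A. → Stonebridge Media Ltd (R2): 15% × 80% × 50% = 6% of Clearview Shipping BV.
Chain via Cobalt Industries Corp. → Meridian Ventures LLC (R2): 25% × 70% × 20% = 3.5% of Clearview Shipping BV.
Direct interest in Clearview Shipping BV: 27%.
Aggregating (R1): 6% + 3.5% + 27% = 36.5%.

36.5%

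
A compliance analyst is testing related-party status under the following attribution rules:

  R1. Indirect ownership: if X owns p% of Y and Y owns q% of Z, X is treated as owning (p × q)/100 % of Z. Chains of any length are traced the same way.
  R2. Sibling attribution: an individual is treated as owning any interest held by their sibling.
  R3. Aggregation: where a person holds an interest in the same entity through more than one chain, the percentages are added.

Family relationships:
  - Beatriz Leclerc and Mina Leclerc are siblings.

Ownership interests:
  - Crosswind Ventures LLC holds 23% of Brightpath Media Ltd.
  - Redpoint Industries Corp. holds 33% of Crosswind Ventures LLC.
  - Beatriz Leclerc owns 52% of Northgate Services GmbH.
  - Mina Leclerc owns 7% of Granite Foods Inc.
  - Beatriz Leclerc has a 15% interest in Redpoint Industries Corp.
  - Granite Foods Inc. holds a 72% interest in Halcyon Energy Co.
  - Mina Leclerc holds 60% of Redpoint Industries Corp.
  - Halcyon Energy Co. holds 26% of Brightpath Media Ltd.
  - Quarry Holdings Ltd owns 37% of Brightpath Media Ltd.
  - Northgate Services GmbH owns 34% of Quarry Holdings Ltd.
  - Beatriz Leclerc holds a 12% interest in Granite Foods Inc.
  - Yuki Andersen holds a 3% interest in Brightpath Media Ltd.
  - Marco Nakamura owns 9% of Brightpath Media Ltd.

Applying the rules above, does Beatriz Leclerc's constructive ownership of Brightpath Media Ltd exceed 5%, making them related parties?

Yes

By sibling attribution (R2), Beatriz Leclerc is treated as also owning Mina Leclerc's interest in Redpoint Industries Corp, giving 15% + 60% = 75%.
By sibling attribution (R2), Beatriz Leclerc is treated as also owning Mina Leclerc's interest in Granite Foods Inc, giving 12% + 7% = 19%.
Chain via Redpoint Industries Corp. → Crosswind Ventures LLC (R1): 75% × 33% × 23% = 5.6925% of Brightpath Media Ltd.
Chain via Northgate Services GmbH → Quarry Holdings Ltd (R1): 52% × 34% × 37% = 6.5416% of Brightpath Media Ltd.
Chain via Granite Foods Inc. → Halcyon Energy Co. (R1): 19% × 72% × 26% = 3.5568% of Brightpath Media Ltd.
Aggregating (R3): 5.6925% + 6.5416% + 3.5568% = 15.7909%.
15.7909% exceeds the 5% threshold, so Beatriz is a related party to Brightpath Media Ltd.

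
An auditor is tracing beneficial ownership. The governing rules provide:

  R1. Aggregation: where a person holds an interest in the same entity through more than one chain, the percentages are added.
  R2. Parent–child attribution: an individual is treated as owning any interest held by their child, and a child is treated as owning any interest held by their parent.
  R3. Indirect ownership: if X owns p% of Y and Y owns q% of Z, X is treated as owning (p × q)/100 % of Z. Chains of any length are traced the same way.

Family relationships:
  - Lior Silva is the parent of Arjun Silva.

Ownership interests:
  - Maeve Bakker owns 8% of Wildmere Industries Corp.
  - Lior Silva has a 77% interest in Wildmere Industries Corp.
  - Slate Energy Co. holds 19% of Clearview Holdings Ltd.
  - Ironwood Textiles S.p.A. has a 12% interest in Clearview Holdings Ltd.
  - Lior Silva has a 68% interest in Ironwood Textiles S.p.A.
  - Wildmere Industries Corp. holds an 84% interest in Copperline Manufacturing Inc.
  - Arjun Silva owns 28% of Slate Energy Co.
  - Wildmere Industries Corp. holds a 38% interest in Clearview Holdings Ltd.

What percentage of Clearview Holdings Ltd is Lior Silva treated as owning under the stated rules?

42.74%

By parent–child attribution (R2), Lior Silva is treated as owning Arjun Silva's 28% interest in Slate Energy Co.
Chain via Wildmere Industries Corp. (R3): 77% × 38% = 29.26% of Clearview Holdings Ltd.
Chain via Ironwood Textiles S.p.A. (R3): 68% × 12% = 8.16% of Clearview Holdings Ltd.
Chain via Slate Energy Co. (R3): 28% × 19% = 5.32% of Clearview Holdings Ltd.
Aggregating (R1): 29.26% + 8.16% + 5.32% = 42.74%.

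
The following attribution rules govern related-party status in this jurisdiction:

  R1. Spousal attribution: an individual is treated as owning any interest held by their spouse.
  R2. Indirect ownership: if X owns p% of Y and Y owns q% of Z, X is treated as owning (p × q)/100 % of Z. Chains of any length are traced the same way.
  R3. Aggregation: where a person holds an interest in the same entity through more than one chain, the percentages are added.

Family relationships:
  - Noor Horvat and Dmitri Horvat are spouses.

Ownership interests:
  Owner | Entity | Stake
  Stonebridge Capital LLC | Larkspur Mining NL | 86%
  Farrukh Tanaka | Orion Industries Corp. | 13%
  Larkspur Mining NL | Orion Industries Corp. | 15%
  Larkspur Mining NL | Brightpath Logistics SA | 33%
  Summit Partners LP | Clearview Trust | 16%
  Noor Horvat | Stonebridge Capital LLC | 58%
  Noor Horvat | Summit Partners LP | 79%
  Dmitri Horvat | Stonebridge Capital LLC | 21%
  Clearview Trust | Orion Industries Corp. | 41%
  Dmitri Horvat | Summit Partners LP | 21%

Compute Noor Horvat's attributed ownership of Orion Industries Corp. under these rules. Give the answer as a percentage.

By spousal attribution (R1), Noor Horvat is treated as also owning Dmitri Horvat's interest in Stonebridge Capital LLC, giving 58% + 21% = 79%.
By spousal attribution (R1), Noor Horvat is treated as also owning Dmitri Horvat's interest in Summit Partners LP, giving 79% + 21% = 100%.
Chain via Stonebridge Capital LLC → Larkspur Mining NL (R2): 79% × 86% × 15% = 10.191% of Orion Industries Corp.
Chain via Summit Partners LP → Clearview Trust (R2): 100% × 16% × 41% = 6.56% of Orion Industries Corp.
Aggregating (R3): 10.191% + 6.56% = 16.751%.

16.751%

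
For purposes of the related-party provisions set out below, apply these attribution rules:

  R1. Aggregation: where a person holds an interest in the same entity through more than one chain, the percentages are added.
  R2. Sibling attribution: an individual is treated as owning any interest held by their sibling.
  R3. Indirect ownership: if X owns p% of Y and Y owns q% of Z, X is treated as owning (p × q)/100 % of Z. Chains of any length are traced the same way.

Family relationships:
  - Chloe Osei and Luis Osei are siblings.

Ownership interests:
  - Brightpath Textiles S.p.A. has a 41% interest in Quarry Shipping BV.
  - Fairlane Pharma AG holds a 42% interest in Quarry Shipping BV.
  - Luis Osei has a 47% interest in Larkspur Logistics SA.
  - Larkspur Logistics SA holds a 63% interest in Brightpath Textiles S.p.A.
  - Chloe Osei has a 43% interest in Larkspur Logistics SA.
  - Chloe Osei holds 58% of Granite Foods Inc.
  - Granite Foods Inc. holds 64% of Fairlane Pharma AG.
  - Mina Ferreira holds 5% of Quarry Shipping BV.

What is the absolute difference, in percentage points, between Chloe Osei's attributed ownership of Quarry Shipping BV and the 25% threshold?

By sibling attribution (R2), Chloe Osei is treated as also owning Luis Osei's interest in Larkspur Logistics SA, giving 43% + 47% = 90%.
Chain via Granite Foods Inc. → Fairlane Pharma AG (R3): 58% × 64% × 42% = 15.5904% of Quarry Shipping BV.
Chain via Larkspur Logistics SA → Brightpath Textiles S.p.A. (R3): 90% × 63% × 41% = 23.247% of Quarry Shipping BV.
Aggregating (R1): 15.5904% + 23.247% = 38.8374%.
38.8374% exceeds the 25% threshold by 13.8374 percentage points.

13.8374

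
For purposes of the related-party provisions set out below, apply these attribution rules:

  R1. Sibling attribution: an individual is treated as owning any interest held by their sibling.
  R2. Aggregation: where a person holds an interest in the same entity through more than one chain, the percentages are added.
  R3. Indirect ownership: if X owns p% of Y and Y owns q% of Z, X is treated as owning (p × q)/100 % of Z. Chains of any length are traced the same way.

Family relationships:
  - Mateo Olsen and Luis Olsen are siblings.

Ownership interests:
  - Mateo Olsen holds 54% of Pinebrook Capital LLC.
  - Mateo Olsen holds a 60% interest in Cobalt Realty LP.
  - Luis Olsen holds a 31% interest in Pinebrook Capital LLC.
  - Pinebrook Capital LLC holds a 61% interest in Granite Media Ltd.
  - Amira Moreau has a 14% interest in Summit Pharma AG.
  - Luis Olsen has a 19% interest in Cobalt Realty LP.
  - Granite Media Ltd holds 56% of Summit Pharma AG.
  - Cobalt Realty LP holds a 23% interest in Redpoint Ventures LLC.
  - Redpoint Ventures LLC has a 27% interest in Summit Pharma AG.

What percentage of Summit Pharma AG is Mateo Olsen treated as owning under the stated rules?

33.9419%

By sibling attribution (R1), Mateo Olsen is treated as also owning Luis Olsen's interest in Pinebrook Capital LLC, giving 54% + 31% = 85%.
By sibling attribution (R1), Mateo Olsen is treated as also owning Luis Olsen's interest in Cobalt Realty LP, giving 60% + 19% = 79%.
Chain via Pinebrook Capital LLC → Granite Media Ltd (R3): 85% × 61% × 56% = 29.036% of Summit Pharma AG.
Chain via Cobalt Realty LP → Redpoint Ventures LLC (R3): 79% × 23% × 27% = 4.9059% of Summit Pharma AG.
Aggregating (R2): 29.036% + 4.9059% = 33.9419%.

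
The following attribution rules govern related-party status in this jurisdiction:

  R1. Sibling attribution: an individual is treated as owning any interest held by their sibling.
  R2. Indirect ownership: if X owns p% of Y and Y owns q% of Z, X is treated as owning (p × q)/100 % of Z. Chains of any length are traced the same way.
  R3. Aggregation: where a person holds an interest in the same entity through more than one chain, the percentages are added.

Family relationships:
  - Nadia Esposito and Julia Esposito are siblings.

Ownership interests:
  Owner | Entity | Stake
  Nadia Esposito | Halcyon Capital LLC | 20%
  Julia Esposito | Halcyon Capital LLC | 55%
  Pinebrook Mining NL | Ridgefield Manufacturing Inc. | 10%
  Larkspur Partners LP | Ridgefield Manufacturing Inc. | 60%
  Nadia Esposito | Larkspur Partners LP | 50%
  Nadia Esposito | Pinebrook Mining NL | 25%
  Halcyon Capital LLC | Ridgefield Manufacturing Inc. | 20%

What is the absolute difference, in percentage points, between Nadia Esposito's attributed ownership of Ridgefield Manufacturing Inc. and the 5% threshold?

By sibling attribution (R1), Nadia Esposito is treated as also owning Julia Esposito's interest in Halcyon Capital LLC, giving 20% + 55% = 75%.
Chain via Pinebrook Mining NL (R2): 25% × 10% = 2.5% of Ridgefield Manufacturing Inc.
Chain via Larkspur Partners LP (R2): 50% × 60% = 30% of Ridgefield Manufacturing Inc.
Chain via Halcyon Capital LLC (R2): 75% × 20% = 15% of Ridgefield Manufacturing Inc.
Aggregating (R3): 2.5% + 30% + 15% = 47.5%.
47.5% exceeds the 5% threshold by 42.5 percentage points.

42.5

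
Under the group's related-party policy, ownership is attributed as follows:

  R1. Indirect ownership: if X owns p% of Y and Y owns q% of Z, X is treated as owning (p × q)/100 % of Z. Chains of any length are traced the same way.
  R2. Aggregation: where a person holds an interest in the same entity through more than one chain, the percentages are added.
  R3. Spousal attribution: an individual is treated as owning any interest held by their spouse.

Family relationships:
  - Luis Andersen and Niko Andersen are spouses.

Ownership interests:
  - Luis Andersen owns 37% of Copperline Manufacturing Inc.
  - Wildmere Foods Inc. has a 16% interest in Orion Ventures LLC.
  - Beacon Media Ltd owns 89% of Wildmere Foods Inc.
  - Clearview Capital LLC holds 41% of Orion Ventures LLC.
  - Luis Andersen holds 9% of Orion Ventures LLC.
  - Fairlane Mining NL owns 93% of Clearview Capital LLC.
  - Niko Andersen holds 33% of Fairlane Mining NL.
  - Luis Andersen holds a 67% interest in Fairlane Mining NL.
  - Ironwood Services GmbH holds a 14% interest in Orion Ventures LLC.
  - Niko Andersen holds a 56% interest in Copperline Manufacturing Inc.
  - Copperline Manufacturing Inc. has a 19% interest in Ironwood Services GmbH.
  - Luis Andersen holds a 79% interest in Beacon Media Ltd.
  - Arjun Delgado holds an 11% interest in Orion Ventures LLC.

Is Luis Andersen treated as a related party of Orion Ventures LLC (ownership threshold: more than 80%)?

No

By spousal attribution (R3), Luis Andersen is treated as also owning Niko Andersen's interest in Copperline Manufacturing Inc, giving 37% + 56% = 93%.
By spousal attribution (R3), Luis Andersen is treated as also owning Niko Andersen's interest in Fairlane Mining NL, giving 67% + 33% = 100%.
Chain via Beacon Media Ltd → Wildmere Foods Inc. (R1): 79% × 89% × 16% = 11.2496% of Orion Ventures LLC.
Chain via Copperline Manufacturing Inc. → Ironwood Services GmbH (R1): 93% × 19% × 14% = 2.4738% of Orion Ventures LLC.
Chain via Fairlane Mining NL → Clearview Capital LLC (R1): 100% × 93% × 41% = 38.13% of Orion Ventures LLC.
Direct interest in Orion Ventures LLC: 9%.
Aggregating (R2): 11.2496% + 2.4738% + 38.13% + 9% = 60.8534%.
60.8534% does not exceed the 80% threshold, so Luis is not a related party to Orion Ventures LLC.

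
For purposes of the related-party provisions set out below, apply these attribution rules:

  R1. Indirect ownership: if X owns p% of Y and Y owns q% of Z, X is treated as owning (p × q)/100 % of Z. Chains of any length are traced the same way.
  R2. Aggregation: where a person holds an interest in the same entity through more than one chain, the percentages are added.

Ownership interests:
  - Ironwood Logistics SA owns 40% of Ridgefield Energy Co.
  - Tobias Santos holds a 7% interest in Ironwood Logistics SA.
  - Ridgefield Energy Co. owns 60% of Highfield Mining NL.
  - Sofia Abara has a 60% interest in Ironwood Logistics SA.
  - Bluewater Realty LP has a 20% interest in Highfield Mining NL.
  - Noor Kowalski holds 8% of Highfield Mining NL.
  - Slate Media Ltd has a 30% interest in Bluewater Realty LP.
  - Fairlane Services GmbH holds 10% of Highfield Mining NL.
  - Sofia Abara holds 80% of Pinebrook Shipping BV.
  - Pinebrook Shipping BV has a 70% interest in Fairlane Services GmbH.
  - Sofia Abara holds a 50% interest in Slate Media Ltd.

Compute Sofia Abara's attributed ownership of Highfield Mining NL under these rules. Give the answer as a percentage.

Chain via Pinebrook Shipping BV → Fairlane Services GmbH (R1): 80% × 70% × 10% = 5.6% of Highfield Mining NL.
Chain via Slate Media Ltd → Bluewater Realty LP (R1): 50% × 30% × 20% = 3% of Highfield Mining NL.
Chain via Ironwood Logistics SA → Ridgefield Energy Co. (R1): 60% × 40% × 60% = 14.4% of Highfield Mining NL.
Aggregating (R2): 5.6% + 3% + 14.4% = 23%.

23%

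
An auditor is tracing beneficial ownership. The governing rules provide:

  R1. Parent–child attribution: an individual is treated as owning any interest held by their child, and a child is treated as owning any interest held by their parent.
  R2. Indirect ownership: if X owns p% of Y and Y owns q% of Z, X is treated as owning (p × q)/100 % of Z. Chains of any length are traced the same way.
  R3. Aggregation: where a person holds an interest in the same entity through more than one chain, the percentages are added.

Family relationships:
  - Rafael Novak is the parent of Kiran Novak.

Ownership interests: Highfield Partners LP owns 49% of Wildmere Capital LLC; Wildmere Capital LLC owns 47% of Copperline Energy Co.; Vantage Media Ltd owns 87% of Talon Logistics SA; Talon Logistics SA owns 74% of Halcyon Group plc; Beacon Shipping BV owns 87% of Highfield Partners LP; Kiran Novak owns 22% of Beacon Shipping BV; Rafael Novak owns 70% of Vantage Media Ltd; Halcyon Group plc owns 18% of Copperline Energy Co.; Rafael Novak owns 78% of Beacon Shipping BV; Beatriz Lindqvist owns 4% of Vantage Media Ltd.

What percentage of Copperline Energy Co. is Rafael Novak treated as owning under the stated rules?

28.14798%

By parent–child attribution (R1), Rafael Novak is treated as also owning Kiran Novak's interest in Beacon Shipping BV, giving 78% + 22% = 100%.
Chain via Beacon Shipping BV → Highfield Partners LP → Wildmere Capital LLC (R2): 100% × 87% × 49% × 47% = 20.0361% of Copperline Energy Co.
Chain via Vantage Media Ltd → Talon Logistics SA → Halcyon Group plc (R2): 70% × 87% × 74% × 18% = 8.11188% of Copperline Energy Co.
Aggregating (R3): 20.0361% + 8.11188% = 28.14798%.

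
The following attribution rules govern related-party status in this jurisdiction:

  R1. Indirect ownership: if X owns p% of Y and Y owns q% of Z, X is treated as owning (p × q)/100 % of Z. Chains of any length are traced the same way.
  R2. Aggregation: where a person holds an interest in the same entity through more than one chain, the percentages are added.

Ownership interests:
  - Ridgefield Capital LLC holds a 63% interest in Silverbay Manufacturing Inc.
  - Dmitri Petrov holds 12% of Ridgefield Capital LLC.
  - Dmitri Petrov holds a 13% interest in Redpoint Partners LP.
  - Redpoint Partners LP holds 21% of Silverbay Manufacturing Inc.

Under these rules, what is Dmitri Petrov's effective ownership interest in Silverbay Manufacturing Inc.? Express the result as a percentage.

Chain via Ridgefield Capital LLC (R1): 12% × 63% = 7.56% of Silverbay Manufacturing Inc.
Chain via Redpoint Partners LP (R1): 13% × 21% = 2.73% of Silverbay Manufacturing Inc.
Aggregating (R2): 7.56% + 2.73% = 10.29%.

10.29%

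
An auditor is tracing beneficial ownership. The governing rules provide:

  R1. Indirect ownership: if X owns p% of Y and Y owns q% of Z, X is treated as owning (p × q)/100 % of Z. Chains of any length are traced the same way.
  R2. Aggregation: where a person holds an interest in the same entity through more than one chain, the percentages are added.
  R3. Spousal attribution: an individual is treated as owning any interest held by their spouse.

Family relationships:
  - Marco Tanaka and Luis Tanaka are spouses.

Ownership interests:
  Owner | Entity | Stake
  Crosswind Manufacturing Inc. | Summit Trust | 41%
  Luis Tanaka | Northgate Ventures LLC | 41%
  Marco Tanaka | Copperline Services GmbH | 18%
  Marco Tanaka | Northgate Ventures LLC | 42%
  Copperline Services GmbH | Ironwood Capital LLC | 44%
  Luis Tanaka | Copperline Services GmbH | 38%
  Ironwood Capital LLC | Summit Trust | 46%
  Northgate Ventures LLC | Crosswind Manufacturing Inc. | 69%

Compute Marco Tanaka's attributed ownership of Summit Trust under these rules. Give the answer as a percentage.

34.8151%

By spousal attribution (R3), Marco Tanaka is treated as also owning Luis Tanaka's interest in Northgate Ventures LLC, giving 42% + 41% = 83%.
By spousal attribution (R3), Marco Tanaka is treated as also owning Luis Tanaka's interest in Copperline Services GmbH, giving 18% + 38% = 56%.
Chain via Northgate Ventures LLC → Crosswind Manufacturing Inc. (R1): 83% × 69% × 41% = 23.4807% of Summit Trust.
Chain via Copperline Services GmbH → Ironwood Capital LLC (R1): 56% × 44% × 46% = 11.3344% of Summit Trust.
Aggregating (R2): 23.4807% + 11.3344% = 34.8151%.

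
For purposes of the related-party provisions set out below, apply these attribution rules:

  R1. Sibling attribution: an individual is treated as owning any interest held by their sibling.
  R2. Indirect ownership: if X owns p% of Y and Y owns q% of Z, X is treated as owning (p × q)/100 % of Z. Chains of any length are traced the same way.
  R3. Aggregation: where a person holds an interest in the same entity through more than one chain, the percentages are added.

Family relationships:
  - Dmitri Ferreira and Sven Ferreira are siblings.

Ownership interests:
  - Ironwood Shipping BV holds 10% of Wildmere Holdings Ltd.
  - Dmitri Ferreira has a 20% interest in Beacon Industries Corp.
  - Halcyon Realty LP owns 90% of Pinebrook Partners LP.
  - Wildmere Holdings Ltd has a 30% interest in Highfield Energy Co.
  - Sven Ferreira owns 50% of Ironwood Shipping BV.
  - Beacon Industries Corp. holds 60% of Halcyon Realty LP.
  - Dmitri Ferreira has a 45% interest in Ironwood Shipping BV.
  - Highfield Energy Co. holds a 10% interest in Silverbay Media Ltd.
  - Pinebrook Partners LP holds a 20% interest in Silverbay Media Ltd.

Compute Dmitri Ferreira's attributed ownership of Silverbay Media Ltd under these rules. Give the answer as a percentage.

2.445%

By sibling attribution (R1), Dmitri Ferreira is treated as also owning Sven Ferreira's interest in Ironwood Shipping BV, giving 45% + 50% = 95%.
Chain via Beacon Industries Corp. → Halcyon Realty LP → Pinebrook Partners LP (R2): 20% × 60% × 90% × 20% = 2.16% of Silverbay Media Ltd.
Chain via Ironwood Shipping BV → Wildmere Holdings Ltd → Highfield Energy Co. (R2): 95% × 10% × 30% × 10% = 0.285% of Silverbay Media Ltd.
Aggregating (R3): 2.16% + 0.285% = 2.445%.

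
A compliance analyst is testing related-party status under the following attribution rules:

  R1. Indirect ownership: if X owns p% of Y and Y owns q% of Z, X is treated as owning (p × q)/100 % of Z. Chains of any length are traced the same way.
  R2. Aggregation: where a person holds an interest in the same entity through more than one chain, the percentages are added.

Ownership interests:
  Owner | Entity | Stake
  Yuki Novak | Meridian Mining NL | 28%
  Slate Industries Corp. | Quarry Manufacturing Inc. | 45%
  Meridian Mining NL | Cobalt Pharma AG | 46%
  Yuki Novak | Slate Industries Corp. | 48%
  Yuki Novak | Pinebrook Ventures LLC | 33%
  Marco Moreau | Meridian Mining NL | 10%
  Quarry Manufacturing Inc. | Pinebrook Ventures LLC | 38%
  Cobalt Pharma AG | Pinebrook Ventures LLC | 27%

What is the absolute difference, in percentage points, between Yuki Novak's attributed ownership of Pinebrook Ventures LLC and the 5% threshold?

Chain via Meridian Mining NL → Cobalt Pharma AG (R1): 28% × 46% × 27% = 3.4776% of Pinebrook Ventures LLC.
Chain via Slate Industries Corp. → Quarry Manufacturing Inc. (R1): 48% × 45% × 38% = 8.208% of Pinebrook Ventures LLC.
Direct interest in Pinebrook Ventures LLC: 33%.
Aggregating (R2): 3.4776% + 8.208% + 33% = 44.6856%.
44.6856% exceeds the 5% threshold by 39.6856 percentage points.

39.6856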